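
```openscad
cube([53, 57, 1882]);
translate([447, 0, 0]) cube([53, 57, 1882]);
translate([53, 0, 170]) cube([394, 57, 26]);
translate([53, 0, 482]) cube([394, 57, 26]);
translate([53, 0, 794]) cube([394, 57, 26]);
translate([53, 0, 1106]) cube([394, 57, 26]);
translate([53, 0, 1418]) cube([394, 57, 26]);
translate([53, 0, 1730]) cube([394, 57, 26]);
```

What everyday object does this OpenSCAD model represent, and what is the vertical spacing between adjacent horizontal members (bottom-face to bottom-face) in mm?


A ladder. The rung spacing is 312 mm.

Two tall 53×57 posts with 6 short bars between them — a ladder. Adjacent rungs sit at z = 170 and z = 482, so the spacing is 482 − 170 = 312 mm.


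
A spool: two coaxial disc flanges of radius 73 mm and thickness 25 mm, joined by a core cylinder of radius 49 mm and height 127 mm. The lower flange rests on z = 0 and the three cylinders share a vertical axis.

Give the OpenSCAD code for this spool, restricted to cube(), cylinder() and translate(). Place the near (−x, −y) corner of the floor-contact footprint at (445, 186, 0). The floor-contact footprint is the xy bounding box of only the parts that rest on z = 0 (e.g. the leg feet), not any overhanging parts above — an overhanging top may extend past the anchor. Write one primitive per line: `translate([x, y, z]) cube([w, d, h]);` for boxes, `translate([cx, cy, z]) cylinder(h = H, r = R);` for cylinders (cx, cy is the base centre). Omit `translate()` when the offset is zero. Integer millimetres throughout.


translate([518, 259, 0]) cylinder(h = 25, r = 73);
translate([518, 259, 25]) cylinder(h = 127, r = 49);
translate([518, 259, 152]) cylinder(h = 25, r = 73);


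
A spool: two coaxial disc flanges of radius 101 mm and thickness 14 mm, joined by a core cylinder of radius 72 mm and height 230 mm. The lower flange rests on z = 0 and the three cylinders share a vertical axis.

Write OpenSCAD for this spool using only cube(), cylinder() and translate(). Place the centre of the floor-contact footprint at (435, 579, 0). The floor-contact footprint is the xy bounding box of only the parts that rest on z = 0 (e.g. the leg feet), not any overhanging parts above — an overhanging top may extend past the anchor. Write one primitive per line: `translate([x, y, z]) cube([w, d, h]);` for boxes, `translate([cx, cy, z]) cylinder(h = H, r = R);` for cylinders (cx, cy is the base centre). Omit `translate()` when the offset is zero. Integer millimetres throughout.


translate([435, 579, 0]) cylinder(h = 14, r = 101);
translate([435, 579, 14]) cylinder(h = 230, r = 72);
translate([435, 579, 244]) cylinder(h = 14, r = 101);


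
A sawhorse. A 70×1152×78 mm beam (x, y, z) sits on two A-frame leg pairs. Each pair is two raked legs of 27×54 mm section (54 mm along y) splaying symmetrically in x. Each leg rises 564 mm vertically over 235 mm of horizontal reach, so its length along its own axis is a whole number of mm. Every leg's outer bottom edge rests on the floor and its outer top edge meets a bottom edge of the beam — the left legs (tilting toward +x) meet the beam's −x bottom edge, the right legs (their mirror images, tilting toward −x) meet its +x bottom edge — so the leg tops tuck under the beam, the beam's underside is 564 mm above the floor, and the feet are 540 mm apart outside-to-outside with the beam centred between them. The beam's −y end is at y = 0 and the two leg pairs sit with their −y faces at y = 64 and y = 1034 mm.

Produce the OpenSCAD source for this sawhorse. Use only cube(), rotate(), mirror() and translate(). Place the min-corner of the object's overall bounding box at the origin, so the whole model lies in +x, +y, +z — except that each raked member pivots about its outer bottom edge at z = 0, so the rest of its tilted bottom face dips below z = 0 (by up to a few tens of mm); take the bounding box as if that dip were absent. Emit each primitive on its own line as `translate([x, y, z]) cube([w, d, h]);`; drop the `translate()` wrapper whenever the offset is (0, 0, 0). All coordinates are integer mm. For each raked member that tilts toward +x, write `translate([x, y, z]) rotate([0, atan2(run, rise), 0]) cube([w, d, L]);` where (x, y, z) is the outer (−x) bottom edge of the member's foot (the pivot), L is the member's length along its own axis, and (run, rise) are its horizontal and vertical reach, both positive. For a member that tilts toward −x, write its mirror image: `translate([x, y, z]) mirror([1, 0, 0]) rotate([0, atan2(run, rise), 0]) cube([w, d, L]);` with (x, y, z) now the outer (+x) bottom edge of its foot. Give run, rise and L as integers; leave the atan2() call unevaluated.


translate([235, 0, 564]) cube([70, 1152, 78]);
translate([0, 64, 0]) rotate([0, atan2(235, 564), 0]) cube([27, 54, 611]);
translate([540, 64, 0]) mirror([1, 0, 0]) rotate([0, atan2(235, 564), 0]) cube([27, 54, 611]);
translate([0, 1034, 0]) rotate([0, atan2(235, 564), 0]) cube([27, 54, 611]);
translate([540, 1034, 0]) mirror([1, 0, 0]) rotate([0, atan2(235, 564), 0]) cube([27, 54, 611]);


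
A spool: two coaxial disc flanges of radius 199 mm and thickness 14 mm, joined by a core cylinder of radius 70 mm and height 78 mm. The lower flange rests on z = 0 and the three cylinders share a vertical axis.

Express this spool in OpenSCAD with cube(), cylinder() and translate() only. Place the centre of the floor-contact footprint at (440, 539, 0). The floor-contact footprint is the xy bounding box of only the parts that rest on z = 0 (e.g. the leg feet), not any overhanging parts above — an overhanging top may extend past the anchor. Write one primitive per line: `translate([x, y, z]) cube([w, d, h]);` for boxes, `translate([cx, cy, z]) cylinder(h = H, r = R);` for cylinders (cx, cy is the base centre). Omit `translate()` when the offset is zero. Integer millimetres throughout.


translate([440, 539, 0]) cylinder(h = 14, r = 199);
translate([440, 539, 14]) cylinder(h = 78, r = 70);
translate([440, 539, 92]) cylinder(h = 14, r = 199);


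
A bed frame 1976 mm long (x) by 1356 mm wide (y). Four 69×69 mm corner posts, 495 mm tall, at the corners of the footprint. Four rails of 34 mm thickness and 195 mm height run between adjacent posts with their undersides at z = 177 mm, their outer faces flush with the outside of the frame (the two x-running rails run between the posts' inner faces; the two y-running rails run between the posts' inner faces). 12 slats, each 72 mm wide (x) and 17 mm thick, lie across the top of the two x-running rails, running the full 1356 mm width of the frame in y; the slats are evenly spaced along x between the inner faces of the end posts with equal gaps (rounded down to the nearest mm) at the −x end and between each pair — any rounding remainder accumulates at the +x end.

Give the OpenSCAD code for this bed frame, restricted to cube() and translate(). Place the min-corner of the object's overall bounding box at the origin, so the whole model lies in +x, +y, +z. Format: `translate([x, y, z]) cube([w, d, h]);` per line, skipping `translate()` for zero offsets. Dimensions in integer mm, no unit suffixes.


// slat z = rail_z + rail_h = 177 + 195 = 372
// slat gap = ⌊(1838 − 12·72) / 13⌋ = 74
cube([69, 69, 495]);
translate([0, 1287, 0]) cube([69, 69, 495]);
translate([1907, 0, 0]) cube([69, 69, 495]);
translate([1907, 1287, 0]) cube([69, 69, 495]);
translate([69, 0, 177]) cube([1838, 34, 195]);
translate([69, 1322, 177]) cube([1838, 34, 195]);
translate([0, 69, 177]) cube([34, 1218, 195]);
translate([1942, 69, 177]) cube([34, 1218, 195]);
translate([143, 0, 372]) cube([72, 1356, 17]);
translate([289, 0, 372]) cube([72, 1356, 17]);
translate([435, 0, 372]) cube([72, 1356, 17]);
translate([581, 0, 372]) cube([72, 1356, 17]);
translate([727, 0, 372]) cube([72, 1356, 17]);
translate([873, 0, 372]) cube([72, 1356, 17]);
translate([1019, 0, 372]) cube([72, 1356, 17]);
translate([1165, 0, 372]) cube([72, 1356, 17]);
translate([1311, 0, 372]) cube([72, 1356, 17]);
translate([1457, 0, 372]) cube([72, 1356, 17]);
translate([1603, 0, 372]) cube([72, 1356, 17]);
translate([1749, 0, 372]) cube([72, 1356, 17]);


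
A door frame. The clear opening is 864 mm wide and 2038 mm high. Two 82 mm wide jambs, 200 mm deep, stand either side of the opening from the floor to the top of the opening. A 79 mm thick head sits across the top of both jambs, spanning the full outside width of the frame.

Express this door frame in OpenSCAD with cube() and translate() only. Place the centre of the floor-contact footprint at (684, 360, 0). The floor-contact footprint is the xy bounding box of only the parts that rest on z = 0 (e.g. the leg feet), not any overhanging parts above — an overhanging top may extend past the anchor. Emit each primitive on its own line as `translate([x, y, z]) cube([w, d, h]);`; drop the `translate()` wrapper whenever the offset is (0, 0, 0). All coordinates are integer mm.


translate([170, 260, 0]) cube([82, 200, 2038]);
translate([1116, 260, 0]) cube([82, 200, 2038]);
translate([170, 260, 2038]) cube([1028, 200, 79]);


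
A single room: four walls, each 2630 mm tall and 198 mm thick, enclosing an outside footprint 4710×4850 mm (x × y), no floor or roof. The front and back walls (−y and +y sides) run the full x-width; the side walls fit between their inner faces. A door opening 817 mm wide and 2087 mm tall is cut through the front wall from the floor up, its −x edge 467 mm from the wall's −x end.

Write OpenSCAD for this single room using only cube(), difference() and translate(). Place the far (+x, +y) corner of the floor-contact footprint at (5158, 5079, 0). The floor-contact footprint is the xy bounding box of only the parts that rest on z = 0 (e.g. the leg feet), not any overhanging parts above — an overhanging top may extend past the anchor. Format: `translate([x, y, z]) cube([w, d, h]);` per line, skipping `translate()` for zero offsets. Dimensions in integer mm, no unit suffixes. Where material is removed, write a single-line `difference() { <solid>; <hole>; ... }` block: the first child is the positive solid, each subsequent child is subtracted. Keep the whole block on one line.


difference() { translate([448, 229, 0]) cube([4710, 198, 2630]); translate([915, 229, 0]) cube([817, 198, 2087]); }
translate([448, 4881, 0]) cube([4710, 198, 2630]);
translate([448, 427, 0]) cube([198, 4454, 2630]);
translate([4960, 427, 0]) cube([198, 4454, 2630]);


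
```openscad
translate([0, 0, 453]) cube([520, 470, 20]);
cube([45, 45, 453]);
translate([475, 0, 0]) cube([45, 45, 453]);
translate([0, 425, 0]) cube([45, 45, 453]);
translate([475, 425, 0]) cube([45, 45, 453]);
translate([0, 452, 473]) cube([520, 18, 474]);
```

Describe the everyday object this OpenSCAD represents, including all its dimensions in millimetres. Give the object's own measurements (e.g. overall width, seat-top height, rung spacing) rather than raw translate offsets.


A chair. The seat is a 520×470×20 mm slab with its top at z = 473 mm, on four 45×45 mm corner legs (flush with the seat edges, standing on z = 0). A flat backrest 18 mm thick, 474 mm tall, spans the full seat width and rises from the seat top along its +y edge, rear face flush with the rear of the seat.


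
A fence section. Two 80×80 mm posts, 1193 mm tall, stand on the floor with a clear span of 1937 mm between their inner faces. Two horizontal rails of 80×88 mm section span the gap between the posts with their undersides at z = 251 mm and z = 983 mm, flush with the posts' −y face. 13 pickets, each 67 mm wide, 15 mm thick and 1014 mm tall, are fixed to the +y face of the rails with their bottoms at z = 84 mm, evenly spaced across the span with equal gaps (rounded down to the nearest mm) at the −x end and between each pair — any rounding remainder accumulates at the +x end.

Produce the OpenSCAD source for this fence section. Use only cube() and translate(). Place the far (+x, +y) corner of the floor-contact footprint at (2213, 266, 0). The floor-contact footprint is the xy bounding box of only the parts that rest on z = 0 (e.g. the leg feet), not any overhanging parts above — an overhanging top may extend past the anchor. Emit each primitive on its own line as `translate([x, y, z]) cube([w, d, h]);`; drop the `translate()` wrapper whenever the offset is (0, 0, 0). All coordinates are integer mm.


translate([116, 186, 0]) cube([80, 80, 1193]);
translate([2133, 186, 0]) cube([80, 80, 1193]);
translate([196, 186, 251]) cube([1937, 80, 88]);
translate([196, 186, 983]) cube([1937, 80, 88]);
translate([272, 266, 84]) cube([67, 15, 1014]);
translate([415, 266, 84]) cube([67, 15, 1014]);
translate([558, 266, 84]) cube([67, 15, 1014]);
translate([701, 266, 84]) cube([67, 15, 1014]);
translate([844, 266, 84]) cube([67, 15, 1014]);
translate([987, 266, 84]) cube([67, 15, 1014]);
translate([1130, 266, 84]) cube([67, 15, 1014]);
translate([1273, 266, 84]) cube([67, 15, 1014]);
translate([1416, 266, 84]) cube([67, 15, 1014]);
translate([1559, 266, 84]) cube([67, 15, 1014]);
translate([1702, 266, 84]) cube([67, 15, 1014]);
translate([1845, 266, 84]) cube([67, 15, 1014]);
translate([1988, 266, 84]) cube([67, 15, 1014]);


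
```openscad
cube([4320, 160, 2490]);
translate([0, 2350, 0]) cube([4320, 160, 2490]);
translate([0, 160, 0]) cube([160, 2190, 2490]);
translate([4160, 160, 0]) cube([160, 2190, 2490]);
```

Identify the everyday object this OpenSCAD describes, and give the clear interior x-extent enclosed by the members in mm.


A house (or room) frame. The interior width is 4000 mm.

Four 2490 mm walls enclosing a rectangle with no floor or roof — a room or house frame. Outside width is 4320 mm and wall thickness is 160 mm, so the interior width is 4320 − 2 × 160 = 4000 mm.


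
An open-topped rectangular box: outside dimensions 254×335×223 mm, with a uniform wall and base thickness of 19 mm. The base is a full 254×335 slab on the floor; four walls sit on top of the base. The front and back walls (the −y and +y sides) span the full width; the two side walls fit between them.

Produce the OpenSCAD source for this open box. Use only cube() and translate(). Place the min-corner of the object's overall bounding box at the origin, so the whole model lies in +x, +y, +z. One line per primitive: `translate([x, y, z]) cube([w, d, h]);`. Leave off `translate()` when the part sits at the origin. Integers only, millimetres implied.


cube([254, 335, 19]);
translate([0, 0, 19]) cube([254, 19, 204]);
translate([0, 316, 19]) cube([254, 19, 204]);
translate([0, 19, 19]) cube([19, 297, 204]);
translate([235, 19, 19]) cube([19, 297, 204]);


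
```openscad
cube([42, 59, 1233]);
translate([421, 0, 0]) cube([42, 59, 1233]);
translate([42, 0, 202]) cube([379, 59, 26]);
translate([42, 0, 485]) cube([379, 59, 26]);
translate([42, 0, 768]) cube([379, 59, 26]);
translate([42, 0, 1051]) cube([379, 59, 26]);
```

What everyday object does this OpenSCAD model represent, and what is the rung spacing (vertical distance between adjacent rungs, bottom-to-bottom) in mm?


A ladder. The rung spacing is 283 mm.

Two tall 42×59 posts with 4 short bars between them — a ladder. Adjacent rungs sit at z = 202 and z = 485, so the spacing is 485 − 202 = 283 mm.


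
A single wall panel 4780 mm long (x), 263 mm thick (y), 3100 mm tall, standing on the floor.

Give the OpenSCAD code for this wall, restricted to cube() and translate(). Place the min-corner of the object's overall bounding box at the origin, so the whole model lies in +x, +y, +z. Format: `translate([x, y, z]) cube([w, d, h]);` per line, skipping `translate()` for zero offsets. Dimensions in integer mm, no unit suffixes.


cube([4780, 263, 3100]);


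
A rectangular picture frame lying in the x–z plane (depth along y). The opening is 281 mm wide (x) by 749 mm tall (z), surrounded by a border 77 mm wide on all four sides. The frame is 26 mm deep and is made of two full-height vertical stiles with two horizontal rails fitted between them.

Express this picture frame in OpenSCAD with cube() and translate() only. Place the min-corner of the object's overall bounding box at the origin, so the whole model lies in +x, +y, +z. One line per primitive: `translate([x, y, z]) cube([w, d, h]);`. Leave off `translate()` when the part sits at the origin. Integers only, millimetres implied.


cube([77, 26, 903]);
translate([358, 0, 0]) cube([77, 26, 903]);
translate([77, 0, 0]) cube([281, 26, 77]);
translate([77, 0, 826]) cube([281, 26, 77]);


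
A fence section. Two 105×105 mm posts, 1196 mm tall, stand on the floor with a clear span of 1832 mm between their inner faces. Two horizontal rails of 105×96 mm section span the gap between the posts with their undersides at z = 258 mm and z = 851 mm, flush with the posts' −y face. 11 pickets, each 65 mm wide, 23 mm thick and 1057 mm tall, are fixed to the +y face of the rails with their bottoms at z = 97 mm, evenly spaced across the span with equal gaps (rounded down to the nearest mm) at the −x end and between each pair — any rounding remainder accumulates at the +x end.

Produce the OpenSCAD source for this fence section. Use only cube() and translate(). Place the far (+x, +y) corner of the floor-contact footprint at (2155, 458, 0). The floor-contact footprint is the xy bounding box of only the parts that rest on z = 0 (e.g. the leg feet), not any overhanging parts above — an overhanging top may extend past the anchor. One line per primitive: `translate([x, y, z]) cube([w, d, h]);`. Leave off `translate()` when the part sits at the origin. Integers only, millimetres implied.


translate([113, 353, 0]) cube([105, 105, 1196]);
translate([2050, 353, 0]) cube([105, 105, 1196]);
translate([218, 353, 258]) cube([1832, 105, 96]);
translate([218, 353, 851]) cube([1832, 105, 96]);
translate([311, 458, 97]) cube([65, 23, 1057]);
translate([469, 458, 97]) cube([65, 23, 1057]);
translate([627, 458, 97]) cube([65, 23, 1057]);
translate([785, 458, 97]) cube([65, 23, 1057]);
translate([943, 458, 97]) cube([65, 23, 1057]);
translate([1101, 458, 97]) cube([65, 23, 1057]);
translate([1259, 458, 97]) cube([65, 23, 1057]);
translate([1417, 458, 97]) cube([65, 23, 1057]);
translate([1575, 458, 97]) cube([65, 23, 1057]);
translate([1733, 458, 97]) cube([65, 23, 1057]);
translate([1891, 458, 97]) cube([65, 23, 1057]);


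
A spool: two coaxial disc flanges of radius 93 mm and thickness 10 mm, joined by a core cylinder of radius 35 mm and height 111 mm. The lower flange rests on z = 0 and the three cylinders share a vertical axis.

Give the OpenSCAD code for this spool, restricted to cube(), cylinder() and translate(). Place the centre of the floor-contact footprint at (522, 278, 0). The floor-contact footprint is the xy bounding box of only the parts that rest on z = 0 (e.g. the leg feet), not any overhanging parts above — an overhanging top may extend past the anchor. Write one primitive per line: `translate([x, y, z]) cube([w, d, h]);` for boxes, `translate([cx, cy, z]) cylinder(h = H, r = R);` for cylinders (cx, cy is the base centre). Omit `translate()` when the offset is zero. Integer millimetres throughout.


translate([522, 278, 0]) cylinder(h = 10, r = 93);
translate([522, 278, 10]) cylinder(h = 111, r = 35);
translate([522, 278, 121]) cylinder(h = 10, r = 93);


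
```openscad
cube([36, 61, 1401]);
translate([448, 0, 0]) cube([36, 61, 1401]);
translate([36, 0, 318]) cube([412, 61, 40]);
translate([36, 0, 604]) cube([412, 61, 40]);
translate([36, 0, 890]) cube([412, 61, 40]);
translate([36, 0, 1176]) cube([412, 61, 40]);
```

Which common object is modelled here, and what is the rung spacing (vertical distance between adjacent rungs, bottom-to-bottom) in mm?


A ladder. The rung spacing is 286 mm.

Two tall 36×61 posts with 4 short bars between them — a ladder. Adjacent rungs sit at z = 318 and z = 604, so the spacing is 604 − 318 = 286 mm.


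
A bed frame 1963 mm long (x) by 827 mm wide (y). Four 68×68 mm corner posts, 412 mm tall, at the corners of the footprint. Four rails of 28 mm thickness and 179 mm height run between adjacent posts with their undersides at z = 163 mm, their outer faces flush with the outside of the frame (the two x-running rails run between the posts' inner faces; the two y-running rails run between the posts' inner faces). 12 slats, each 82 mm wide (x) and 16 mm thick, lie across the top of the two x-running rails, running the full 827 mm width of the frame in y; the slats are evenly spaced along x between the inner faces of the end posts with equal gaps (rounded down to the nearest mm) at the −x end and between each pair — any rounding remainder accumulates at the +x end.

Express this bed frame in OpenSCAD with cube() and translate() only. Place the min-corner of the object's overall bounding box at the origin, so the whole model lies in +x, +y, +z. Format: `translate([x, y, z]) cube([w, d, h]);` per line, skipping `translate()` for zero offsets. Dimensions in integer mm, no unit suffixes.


// slat z = rail_z + rail_h = 163 + 179 = 342
// slat gap = ⌊(1827 − 12·82) / 13⌋ = 64
cube([68, 68, 412]);
translate([0, 759, 0]) cube([68, 68, 412]);
translate([1895, 0, 0]) cube([68, 68, 412]);
translate([1895, 759, 0]) cube([68, 68, 412]);
translate([68, 0, 163]) cube([1827, 28, 179]);
translate([68, 799, 163]) cube([1827, 28, 179]);
translate([0, 68, 163]) cube([28, 691, 179]);
translate([1935, 68, 163]) cube([28, 691, 179]);
translate([132, 0, 342]) cube([82, 827, 16]);
translate([278, 0, 342]) cube([82, 827, 16]);
translate([424, 0, 342]) cube([82, 827, 16]);
translate([570, 0, 342]) cube([82, 827, 16]);
translate([716, 0, 342]) cube([82, 827, 16]);
translate([862, 0, 342]) cube([82, 827, 16]);
translate([1008, 0, 342]) cube([82, 827, 16]);
translate([1154, 0, 342]) cube([82, 827, 16]);
translate([1300, 0, 342]) cube([82, 827, 16]);
translate([1446, 0, 342]) cube([82, 827, 16]);
translate([1592, 0, 342]) cube([82, 827, 16]);
translate([1738, 0, 342]) cube([82, 827, 16]);


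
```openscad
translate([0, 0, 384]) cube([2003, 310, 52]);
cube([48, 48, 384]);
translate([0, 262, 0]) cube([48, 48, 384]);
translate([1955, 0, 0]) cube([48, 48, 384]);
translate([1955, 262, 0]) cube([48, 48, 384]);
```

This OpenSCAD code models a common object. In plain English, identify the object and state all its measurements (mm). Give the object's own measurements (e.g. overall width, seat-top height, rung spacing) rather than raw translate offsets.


A bench: a 2003×310 mm seat slab, 52 mm thick, top at z = 436 mm, on four 48×48 mm square legs flush with the seat corners and standing on z = 0.


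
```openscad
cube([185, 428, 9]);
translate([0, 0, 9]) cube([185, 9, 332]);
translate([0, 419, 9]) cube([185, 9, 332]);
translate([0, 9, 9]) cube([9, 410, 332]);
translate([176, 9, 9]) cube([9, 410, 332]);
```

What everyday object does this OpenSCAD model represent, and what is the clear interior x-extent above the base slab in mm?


An open box. The internal width is 167 mm.

A 185×428 base slab with four walls standing on it — an open box. The base is 185 mm wide and the walls are 9 mm thick, so the internal width is 185 − 2 × 9 = 167 mm.


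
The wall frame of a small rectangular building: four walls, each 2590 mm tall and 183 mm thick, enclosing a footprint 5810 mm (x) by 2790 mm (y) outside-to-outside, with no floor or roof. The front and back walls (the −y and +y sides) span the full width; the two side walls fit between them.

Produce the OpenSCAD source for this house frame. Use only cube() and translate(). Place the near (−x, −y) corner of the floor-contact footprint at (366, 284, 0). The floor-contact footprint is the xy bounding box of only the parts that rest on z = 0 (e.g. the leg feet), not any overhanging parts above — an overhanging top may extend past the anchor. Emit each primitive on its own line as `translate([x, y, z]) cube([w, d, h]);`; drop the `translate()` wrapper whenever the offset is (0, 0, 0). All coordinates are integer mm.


translate([366, 284, 0]) cube([5810, 183, 2590]);
translate([366, 2891, 0]) cube([5810, 183, 2590]);
translate([366, 467, 0]) cube([183, 2424, 2590]);
translate([5993, 467, 0]) cube([183, 2424, 2590]);


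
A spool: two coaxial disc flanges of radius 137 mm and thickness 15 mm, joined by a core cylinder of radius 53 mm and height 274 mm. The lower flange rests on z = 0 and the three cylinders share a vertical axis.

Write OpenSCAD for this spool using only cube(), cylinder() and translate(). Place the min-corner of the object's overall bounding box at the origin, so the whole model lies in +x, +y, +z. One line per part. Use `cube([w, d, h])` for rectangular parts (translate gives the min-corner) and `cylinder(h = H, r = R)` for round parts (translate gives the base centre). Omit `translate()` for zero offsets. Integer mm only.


translate([137, 137, 0]) cylinder(h = 15, r = 137);
translate([137, 137, 15]) cylinder(h = 274, r = 53);
translate([137, 137, 289]) cylinder(h = 15, r = 137);


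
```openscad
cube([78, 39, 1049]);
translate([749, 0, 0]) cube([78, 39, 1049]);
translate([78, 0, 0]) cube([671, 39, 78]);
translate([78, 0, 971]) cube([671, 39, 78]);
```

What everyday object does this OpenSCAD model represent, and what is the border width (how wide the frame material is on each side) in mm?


A picture frame. The border width is 78 mm.

Four thin pieces enclosing a rectangular opening — a picture frame. The two full-height stiles are 1049 mm tall; the top rail sits at z = 971 and is 78 mm tall, so the border above the opening is 1049 − 971 = 78 mm, matching the stile x-width.


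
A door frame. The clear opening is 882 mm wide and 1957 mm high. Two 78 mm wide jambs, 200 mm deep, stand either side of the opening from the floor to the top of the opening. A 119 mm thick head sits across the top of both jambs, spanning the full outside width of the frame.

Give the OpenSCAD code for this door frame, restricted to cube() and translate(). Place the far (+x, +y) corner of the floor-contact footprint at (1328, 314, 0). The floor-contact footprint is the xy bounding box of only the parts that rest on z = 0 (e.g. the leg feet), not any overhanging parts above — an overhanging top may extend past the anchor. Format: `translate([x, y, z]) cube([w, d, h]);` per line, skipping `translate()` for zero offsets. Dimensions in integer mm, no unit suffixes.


translate([290, 114, 0]) cube([78, 200, 1957]);
translate([1250, 114, 0]) cube([78, 200, 1957]);
translate([290, 114, 1957]) cube([1038, 200, 119]);


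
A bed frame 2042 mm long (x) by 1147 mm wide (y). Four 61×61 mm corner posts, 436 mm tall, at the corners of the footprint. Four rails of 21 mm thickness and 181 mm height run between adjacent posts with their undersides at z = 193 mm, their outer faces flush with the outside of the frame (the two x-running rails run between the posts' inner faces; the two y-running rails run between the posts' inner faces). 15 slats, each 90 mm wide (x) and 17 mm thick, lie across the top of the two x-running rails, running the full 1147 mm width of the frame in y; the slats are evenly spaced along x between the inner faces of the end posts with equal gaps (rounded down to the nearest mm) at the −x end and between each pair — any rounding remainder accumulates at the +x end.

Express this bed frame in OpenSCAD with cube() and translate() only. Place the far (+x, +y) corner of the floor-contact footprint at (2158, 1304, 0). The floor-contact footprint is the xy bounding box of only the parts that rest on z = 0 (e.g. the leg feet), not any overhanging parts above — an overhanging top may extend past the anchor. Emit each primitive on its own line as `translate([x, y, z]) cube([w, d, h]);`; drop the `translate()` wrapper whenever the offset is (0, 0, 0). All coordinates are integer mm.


translate([116, 157, 0]) cube([61, 61, 436]);
translate([116, 1243, 0]) cube([61, 61, 436]);
translate([2097, 157, 0]) cube([61, 61, 436]);
translate([2097, 1243, 0]) cube([61, 61, 436]);
translate([177, 157, 193]) cube([1920, 21, 181]);
translate([177, 1283, 193]) cube([1920, 21, 181]);
translate([116, 218, 193]) cube([21, 1025, 181]);
translate([2137, 218, 193]) cube([21, 1025, 181]);
translate([212, 157, 374]) cube([90, 1147, 17]);
translate([337, 157, 374]) cube([90, 1147, 17]);
translate([462, 157, 374]) cube([90, 1147, 17]);
translate([587, 157, 374]) cube([90, 1147, 17]);
translate([712, 157, 374]) cube([90, 1147, 17]);
translate([837, 157, 374]) cube([90, 1147, 17]);
translate([962, 157, 374]) cube([90, 1147, 17]);
translate([1087, 157, 374]) cube([90, 1147, 17]);
translate([1212, 157, 374]) cube([90, 1147, 17]);
translate([1337, 157, 374]) cube([90, 1147, 17]);
translate([1462, 157, 374]) cube([90, 1147, 17]);
translate([1587, 157, 374]) cube([90, 1147, 17]);
translate([1712, 157, 374]) cube([90, 1147, 17]);
translate([1837, 157, 374]) cube([90, 1147, 17]);
translate([1962, 157, 374]) cube([90, 1147, 17]);


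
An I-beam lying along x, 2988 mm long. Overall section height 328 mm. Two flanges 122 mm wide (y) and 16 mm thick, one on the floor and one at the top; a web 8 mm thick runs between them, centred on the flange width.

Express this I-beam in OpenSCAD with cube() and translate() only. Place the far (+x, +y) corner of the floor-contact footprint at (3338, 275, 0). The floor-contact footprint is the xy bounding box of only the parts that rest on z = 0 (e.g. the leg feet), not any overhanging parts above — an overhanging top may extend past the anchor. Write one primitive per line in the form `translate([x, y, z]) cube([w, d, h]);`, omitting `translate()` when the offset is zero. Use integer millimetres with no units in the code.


translate([350, 153, 0]) cube([2988, 122, 16]);
translate([350, 210, 16]) cube([2988, 8, 296]);
translate([350, 153, 312]) cube([2988, 122, 16]);


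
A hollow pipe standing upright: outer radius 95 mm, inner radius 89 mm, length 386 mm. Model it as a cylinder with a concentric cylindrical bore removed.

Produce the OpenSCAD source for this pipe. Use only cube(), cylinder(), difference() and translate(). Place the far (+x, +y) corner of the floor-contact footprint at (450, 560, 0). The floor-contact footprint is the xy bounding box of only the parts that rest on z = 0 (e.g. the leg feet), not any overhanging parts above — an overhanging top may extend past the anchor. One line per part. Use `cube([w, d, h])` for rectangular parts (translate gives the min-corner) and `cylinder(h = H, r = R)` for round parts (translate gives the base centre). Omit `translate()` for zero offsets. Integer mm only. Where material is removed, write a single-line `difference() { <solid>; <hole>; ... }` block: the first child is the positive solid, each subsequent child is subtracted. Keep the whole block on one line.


difference() { translate([355, 465, 0]) cylinder(h = 386, r = 95); translate([355, 465, 0]) cylinder(h = 386, r = 89); }


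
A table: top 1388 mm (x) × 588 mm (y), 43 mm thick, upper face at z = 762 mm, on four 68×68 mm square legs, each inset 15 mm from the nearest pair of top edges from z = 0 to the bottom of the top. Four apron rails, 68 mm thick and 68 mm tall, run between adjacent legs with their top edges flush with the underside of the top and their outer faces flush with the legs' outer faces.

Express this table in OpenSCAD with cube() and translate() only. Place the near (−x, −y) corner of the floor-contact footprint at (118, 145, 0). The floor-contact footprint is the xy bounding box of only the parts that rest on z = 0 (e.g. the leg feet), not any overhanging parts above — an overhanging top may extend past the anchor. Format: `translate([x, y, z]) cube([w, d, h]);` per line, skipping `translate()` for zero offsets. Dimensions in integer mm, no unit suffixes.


translate([103, 130, 719]) cube([1388, 588, 43]);
translate([118, 145, 0]) cube([68, 68, 719]);
translate([1408, 145, 0]) cube([68, 68, 719]);
translate([118, 635, 0]) cube([68, 68, 719]);
translate([1408, 635, 0]) cube([68, 68, 719]);
translate([186, 145, 651]) cube([1222, 68, 68]);
translate([186, 635, 651]) cube([1222, 68, 68]);
translate([118, 213, 651]) cube([68, 422, 68]);
translate([1408, 213, 651]) cube([68, 422, 68]);


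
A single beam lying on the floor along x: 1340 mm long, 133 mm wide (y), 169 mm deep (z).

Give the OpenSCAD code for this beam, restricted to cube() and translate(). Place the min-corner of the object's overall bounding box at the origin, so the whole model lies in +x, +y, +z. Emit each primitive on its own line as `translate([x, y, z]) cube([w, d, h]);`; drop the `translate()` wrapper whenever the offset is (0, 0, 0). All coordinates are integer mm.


cube([1340, 133, 169]);


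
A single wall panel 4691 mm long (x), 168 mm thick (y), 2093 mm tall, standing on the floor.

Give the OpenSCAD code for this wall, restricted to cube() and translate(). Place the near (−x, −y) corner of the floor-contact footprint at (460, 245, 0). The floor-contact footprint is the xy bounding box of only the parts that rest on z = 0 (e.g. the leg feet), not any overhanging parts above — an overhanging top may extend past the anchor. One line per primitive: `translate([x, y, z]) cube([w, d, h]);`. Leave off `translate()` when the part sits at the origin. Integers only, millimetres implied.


translate([460, 245, 0]) cube([4691, 168, 2093]);


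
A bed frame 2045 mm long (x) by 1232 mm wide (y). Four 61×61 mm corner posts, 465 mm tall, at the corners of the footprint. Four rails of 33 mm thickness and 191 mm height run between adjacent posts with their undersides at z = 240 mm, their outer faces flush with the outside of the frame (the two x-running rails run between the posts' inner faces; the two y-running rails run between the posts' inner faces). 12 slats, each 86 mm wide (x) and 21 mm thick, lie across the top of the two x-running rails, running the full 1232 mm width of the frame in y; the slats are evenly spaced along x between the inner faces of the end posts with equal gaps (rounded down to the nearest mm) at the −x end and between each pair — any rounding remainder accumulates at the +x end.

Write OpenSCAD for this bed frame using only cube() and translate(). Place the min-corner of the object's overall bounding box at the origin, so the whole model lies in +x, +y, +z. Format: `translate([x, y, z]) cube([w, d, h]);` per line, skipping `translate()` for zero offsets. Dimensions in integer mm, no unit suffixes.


// slat z = rail_z + rail_h = 240 + 191 = 431
// slat gap = ⌊(1923 − 12·86) / 13⌋ = 68
cube([61, 61, 465]);
translate([0, 1171, 0]) cube([61, 61, 465]);
translate([1984, 0, 0]) cube([61, 61, 465]);
translate([1984, 1171, 0]) cube([61, 61, 465]);
translate([61, 0, 240]) cube([1923, 33, 191]);
translate([61, 1199, 240]) cube([1923, 33, 191]);
translate([0, 61, 240]) cube([33, 1110, 191]);
translate([2012, 61, 240]) cube([33, 1110, 191]);
translate([129, 0, 431]) cube([86, 1232, 21]);
translate([283, 0, 431]) cube([86, 1232, 21]);
translate([437, 0, 431]) cube([86, 1232, 21]);
translate([591, 0, 431]) cube([86, 1232, 21]);
translate([745, 0, 431]) cube([86, 1232, 21]);
translate([899, 0, 431]) cube([86, 1232, 21]);
translate([1053, 0, 431]) cube([86, 1232, 21]);
translate([1207, 0, 431]) cube([86, 1232, 21]);
translate([1361, 0, 431]) cube([86, 1232, 21]);
translate([1515, 0, 431]) cube([86, 1232, 21]);
translate([1669, 0, 431]) cube([86, 1232, 21]);
translate([1823, 0, 431]) cube([86, 1232, 21]);


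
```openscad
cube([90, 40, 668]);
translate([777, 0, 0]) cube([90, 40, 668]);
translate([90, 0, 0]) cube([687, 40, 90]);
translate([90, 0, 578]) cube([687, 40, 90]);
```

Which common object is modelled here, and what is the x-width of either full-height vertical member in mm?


A picture frame. The border width is 90 mm.

Four thin pieces enclosing a rectangular opening — a picture frame. The two full-height stiles are 668 mm tall; the top rail sits at z = 578 and is 90 mm tall, so the border above the opening is 668 − 578 = 90 mm, matching the stile x-width.


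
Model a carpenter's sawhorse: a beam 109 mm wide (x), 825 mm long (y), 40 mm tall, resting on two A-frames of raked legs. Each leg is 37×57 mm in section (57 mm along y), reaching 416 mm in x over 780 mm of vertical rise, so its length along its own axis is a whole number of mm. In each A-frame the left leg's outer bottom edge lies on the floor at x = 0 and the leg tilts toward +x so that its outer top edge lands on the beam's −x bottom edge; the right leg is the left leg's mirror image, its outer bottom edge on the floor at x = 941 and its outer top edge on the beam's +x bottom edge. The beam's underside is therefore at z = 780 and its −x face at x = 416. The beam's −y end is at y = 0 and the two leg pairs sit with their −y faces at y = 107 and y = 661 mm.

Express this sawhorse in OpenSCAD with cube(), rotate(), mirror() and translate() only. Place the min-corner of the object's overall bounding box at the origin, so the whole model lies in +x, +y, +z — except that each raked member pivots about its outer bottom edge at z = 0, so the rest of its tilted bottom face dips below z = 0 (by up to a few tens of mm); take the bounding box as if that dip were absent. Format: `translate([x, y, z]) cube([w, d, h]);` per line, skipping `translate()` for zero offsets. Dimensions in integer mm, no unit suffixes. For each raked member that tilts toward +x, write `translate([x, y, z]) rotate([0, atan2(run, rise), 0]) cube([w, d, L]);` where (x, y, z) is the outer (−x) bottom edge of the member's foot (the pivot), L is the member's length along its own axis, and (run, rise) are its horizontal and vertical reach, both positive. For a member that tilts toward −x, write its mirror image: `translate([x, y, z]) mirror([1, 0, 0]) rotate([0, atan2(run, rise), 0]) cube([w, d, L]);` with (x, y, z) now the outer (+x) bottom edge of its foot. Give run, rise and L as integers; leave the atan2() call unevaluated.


translate([416, 0, 780]) cube([109, 825, 40]);
translate([0, 107, 0]) rotate([0, atan2(416, 780), 0]) cube([37, 57, 884]);
translate([941, 107, 0]) mirror([1, 0, 0]) rotate([0, atan2(416, 780), 0]) cube([37, 57, 884]);
translate([0, 661, 0]) rotate([0, atan2(416, 780), 0]) cube([37, 57, 884]);
translate([941, 661, 0]) mirror([1, 0, 0]) rotate([0, atan2(416, 780), 0]) cube([37, 57, 884]);


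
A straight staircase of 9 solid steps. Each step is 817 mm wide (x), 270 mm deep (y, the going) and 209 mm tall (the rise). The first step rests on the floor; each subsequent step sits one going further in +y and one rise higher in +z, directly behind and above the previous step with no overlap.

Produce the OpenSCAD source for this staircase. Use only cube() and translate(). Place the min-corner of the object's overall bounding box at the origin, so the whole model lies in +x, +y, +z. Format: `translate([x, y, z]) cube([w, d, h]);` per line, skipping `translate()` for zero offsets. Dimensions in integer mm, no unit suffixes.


cube([817, 270, 209]);
translate([0, 270, 209]) cube([817, 270, 209]);
translate([0, 540, 418]) cube([817, 270, 209]);
translate([0, 810, 627]) cube([817, 270, 209]);
translate([0, 1080, 836]) cube([817, 270, 209]);
translate([0, 1350, 1045]) cube([817, 270, 209]);
translate([0, 1620, 1254]) cube([817, 270, 209]);
translate([0, 1890, 1463]) cube([817, 270, 209]);
translate([0, 2160, 1672]) cube([817, 270, 209]);


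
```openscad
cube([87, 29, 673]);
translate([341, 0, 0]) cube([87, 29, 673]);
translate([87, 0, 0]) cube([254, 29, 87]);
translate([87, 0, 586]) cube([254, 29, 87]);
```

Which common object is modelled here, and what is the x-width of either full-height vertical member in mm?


A picture frame. The border width is 87 mm.

Four thin pieces enclosing a rectangular opening — a picture frame. The two full-height stiles are 673 mm tall; the top rail sits at z = 586 and is 87 mm tall, so the border above the opening is 673 − 586 = 87 mm, matching the stile x-width.


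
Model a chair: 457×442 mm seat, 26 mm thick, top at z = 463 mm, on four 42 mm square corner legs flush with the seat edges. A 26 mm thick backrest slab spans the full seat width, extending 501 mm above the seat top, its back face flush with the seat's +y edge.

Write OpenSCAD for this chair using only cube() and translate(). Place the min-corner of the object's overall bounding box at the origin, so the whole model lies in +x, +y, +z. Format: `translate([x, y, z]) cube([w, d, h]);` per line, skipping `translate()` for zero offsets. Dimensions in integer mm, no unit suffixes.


translate([0, 0, 437]) cube([457, 442, 26]);
cube([42, 42, 437]);
translate([415, 0, 0]) cube([42, 42, 437]);
translate([0, 400, 0]) cube([42, 42, 437]);
translate([415, 400, 0]) cube([42, 42, 437]);
translate([0, 416, 463]) cube([457, 26, 501]);
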